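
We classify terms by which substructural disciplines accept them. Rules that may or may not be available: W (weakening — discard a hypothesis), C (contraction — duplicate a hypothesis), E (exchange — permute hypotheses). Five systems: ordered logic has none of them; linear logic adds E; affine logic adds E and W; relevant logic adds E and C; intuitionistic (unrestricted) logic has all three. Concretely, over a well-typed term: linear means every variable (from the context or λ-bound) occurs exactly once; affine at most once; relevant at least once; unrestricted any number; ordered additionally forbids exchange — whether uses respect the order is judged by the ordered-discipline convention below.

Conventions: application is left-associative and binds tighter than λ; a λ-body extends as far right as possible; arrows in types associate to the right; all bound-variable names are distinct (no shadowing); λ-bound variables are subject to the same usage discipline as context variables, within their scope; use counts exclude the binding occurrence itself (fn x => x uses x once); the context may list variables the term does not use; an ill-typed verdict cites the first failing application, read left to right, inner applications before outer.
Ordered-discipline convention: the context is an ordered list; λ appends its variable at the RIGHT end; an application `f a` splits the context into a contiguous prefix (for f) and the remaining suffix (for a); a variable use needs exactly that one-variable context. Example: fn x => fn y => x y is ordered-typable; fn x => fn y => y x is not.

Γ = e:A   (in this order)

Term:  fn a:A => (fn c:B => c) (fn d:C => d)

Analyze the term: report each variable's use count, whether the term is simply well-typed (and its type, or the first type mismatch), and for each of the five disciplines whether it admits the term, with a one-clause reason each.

usage: e=0, a (λ-bound)=0, c (λ-bound)=1, d (λ-bound)=1
left-to-right use order: c, d
typing: ill-typed: argument of type C → C where B is required
ordered ✗ (a type mismatch blocks all five)
linear ✗ (the type mismatch rejects it)
affine ✗ (not simply typable)
relevant ✗ (fails simple typing)
unrestricted ✗ (a type mismatch blocks all five)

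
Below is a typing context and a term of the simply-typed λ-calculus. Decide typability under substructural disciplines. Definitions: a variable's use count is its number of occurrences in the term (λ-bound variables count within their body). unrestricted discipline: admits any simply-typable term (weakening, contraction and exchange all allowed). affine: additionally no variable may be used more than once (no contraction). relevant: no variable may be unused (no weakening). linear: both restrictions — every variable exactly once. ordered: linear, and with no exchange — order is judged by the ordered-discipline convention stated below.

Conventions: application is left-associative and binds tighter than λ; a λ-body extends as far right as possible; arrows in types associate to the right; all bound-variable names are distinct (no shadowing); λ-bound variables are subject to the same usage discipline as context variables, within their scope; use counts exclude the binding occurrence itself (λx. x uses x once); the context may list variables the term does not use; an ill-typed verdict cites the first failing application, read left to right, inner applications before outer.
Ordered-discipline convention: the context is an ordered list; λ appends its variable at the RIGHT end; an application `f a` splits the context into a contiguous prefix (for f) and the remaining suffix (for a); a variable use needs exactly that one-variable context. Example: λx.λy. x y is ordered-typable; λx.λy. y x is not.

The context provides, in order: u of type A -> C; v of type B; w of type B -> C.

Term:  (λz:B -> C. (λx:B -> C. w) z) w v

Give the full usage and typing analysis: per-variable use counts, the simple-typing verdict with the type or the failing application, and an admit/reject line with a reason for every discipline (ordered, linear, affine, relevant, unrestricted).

counts: u ×0; v ×1; w ×2; z [bound] ×1; x [bound] ×0
order of uses: w, z, w, v
typing: well-typed — term : C
ordered: ✗, repeated use of w ×2; needs weakening: u, x unused
linear: ✗, repeated use of w ×2; needs weakening: u, x unused
affine: ✗, repeated use of w ×2
relevant: ✗, needs weakening: u, x unused
unrestricted: ✓, type-checks (C) and nothing is barred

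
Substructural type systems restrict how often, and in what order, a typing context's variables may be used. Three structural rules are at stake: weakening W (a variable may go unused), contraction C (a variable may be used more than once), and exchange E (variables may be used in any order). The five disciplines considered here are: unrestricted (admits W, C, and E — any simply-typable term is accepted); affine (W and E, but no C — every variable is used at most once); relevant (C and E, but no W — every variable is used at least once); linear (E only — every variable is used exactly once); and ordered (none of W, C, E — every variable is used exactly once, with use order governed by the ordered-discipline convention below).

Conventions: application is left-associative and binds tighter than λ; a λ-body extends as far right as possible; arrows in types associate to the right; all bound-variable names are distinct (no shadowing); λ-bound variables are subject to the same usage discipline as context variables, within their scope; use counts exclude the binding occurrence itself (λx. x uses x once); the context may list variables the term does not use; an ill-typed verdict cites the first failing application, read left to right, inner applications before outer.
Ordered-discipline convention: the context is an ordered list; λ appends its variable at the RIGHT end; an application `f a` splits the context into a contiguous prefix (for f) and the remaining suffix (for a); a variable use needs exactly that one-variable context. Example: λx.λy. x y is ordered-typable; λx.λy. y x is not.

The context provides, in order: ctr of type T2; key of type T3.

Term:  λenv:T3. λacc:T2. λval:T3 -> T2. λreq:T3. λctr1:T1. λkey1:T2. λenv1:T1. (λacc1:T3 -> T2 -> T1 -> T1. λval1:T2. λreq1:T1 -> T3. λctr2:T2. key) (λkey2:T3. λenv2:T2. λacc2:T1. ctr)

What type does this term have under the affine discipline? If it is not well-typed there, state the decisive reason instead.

not well-typed under affine — the type mismatch rejects it
use counts: ctr ×1, key ×1, env (λ-bound) ×0, acc (λ-bound) ×0, val (λ-bound) ×0, req (λ-bound) ×0, ctr1 (λ-bound) ×0, key1 (λ-bound) ×0, env1 (λ-bound) ×0, acc1 (λ-bound) ×0, val1 (λ-bound) ×0, req1 (λ-bound) ×0, ctr2 (λ-bound) ×0, key2 (λ-bound) ×0, env2 (λ-bound) ×0, acc2 (λ-bound) ×0
use order (left to right): key, ctr
typing: ill-typed: an argument T3 -> T2 -> T1 -> T2 mismatches the expected T3 -> T2 -> T1 -> T1
across the five disciplines: ordered ✗ | linear ✗ | affine ✗ | relevant ✗ | unrestricted ✗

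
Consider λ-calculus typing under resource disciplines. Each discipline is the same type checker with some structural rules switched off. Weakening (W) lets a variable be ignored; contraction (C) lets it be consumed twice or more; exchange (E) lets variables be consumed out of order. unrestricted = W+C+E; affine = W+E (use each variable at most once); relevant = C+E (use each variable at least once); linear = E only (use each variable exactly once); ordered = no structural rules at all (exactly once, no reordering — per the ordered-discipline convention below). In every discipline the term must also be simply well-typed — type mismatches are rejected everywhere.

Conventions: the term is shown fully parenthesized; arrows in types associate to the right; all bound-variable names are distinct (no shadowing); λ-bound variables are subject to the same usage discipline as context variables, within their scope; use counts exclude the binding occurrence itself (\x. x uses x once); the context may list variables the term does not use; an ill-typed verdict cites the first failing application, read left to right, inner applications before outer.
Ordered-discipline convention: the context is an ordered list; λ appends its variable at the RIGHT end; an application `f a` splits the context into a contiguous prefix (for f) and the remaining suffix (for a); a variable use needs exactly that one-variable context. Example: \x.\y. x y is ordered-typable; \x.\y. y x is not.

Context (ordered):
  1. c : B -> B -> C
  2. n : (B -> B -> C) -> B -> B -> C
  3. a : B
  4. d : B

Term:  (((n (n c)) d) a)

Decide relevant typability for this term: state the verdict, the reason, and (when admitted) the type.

yes — c, n, a, d: all used, weakening unneeded; term : C
usage: c: 1; n: 2; a: 1; d: 1
left-to-right use order: n, n, c, d, a
typing: well-typed — term : C
per-discipline verdicts: ordered ✗, linear ✗, affine ✗, relevant ✓, unrestricted ✓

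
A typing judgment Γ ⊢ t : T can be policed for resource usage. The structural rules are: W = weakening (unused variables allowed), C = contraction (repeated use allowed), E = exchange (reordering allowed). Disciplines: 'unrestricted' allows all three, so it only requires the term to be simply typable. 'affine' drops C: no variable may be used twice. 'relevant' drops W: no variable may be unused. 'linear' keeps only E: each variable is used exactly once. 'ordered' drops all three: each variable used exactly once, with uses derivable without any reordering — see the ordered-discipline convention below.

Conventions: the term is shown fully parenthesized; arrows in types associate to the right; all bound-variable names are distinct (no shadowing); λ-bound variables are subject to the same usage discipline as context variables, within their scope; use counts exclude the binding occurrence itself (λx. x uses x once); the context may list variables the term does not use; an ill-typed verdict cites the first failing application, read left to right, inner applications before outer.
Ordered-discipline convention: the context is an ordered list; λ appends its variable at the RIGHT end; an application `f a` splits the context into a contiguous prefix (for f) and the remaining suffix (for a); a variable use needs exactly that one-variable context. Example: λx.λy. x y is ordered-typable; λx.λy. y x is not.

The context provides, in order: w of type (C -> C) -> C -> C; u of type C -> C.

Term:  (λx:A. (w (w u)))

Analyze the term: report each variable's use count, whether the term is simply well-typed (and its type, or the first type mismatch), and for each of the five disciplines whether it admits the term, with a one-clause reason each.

variable uses: w=2, u=1, x [bound]=0
left-to-right use order: w, w, u
typing: the term checks, with type A -> C -> C
ordered ✗ (uses contraction: w ×2; x left unused)
linear ✗ (uses contraction: w ×2; x left unused)
affine ✗ (uses contraction: w ×2)
relevant ✗ (x left unused)
unrestricted ✓ (type-checks (A -> C -> C) and nothing is barred)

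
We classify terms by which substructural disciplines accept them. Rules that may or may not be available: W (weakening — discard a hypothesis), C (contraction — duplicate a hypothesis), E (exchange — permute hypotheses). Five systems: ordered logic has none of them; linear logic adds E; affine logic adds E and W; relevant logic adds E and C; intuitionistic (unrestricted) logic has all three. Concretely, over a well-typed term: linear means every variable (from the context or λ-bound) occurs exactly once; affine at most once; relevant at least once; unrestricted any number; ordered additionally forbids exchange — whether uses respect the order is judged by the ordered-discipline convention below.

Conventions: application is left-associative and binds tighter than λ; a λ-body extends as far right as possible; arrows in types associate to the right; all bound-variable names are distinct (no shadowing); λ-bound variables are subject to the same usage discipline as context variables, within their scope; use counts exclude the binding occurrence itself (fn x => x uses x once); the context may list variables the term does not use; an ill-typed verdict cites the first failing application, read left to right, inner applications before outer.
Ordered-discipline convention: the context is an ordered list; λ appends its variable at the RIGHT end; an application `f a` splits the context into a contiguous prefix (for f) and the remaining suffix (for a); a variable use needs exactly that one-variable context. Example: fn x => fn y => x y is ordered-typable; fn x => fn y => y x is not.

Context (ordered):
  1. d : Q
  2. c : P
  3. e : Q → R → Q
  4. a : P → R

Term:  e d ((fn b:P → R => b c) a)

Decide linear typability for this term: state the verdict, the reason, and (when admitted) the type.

yes — d, c, e, a, b: one use apiece; term : Q
use counts: d: 1; c: 1; e: 1; a: 1; b [bound]: 1
use order (left to right): e, d, b, c, a
typing: ✓ — Q
per-discipline verdicts: ordered ✗, linear ✓, affine ✓, relevant ✓, unrestricted ✓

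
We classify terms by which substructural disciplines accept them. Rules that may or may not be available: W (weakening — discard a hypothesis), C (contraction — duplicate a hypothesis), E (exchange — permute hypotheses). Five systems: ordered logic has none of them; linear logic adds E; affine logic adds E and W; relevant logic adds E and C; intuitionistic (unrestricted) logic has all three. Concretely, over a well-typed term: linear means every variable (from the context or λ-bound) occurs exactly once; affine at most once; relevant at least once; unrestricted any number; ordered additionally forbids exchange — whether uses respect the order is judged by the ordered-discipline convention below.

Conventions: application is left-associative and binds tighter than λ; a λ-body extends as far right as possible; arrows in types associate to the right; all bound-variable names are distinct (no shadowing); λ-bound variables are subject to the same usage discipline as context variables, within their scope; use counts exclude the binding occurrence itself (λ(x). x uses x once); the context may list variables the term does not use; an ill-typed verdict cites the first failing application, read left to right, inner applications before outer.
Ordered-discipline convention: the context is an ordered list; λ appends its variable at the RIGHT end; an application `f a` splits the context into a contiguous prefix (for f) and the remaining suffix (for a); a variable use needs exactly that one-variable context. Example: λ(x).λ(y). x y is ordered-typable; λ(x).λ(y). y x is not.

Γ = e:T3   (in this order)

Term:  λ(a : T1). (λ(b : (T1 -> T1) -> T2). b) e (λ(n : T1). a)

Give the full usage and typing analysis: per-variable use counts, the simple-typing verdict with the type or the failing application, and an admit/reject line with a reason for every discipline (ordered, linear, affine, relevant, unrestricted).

usage: e: 1×, a (bound): 1×, b (bound): 1×, n (bound): 0×
order of uses: b, e, a
typing: ill-typed: argument of type T3 where (T1 -> T1) -> T2 is required
ordered: ✗, the type mismatch rejects it
linear: ✗, not simply typable
affine: ✗, fails simple typing
relevant: ✗, a type mismatch blocks all five
unrestricted: ✗, the type mismatch rejects it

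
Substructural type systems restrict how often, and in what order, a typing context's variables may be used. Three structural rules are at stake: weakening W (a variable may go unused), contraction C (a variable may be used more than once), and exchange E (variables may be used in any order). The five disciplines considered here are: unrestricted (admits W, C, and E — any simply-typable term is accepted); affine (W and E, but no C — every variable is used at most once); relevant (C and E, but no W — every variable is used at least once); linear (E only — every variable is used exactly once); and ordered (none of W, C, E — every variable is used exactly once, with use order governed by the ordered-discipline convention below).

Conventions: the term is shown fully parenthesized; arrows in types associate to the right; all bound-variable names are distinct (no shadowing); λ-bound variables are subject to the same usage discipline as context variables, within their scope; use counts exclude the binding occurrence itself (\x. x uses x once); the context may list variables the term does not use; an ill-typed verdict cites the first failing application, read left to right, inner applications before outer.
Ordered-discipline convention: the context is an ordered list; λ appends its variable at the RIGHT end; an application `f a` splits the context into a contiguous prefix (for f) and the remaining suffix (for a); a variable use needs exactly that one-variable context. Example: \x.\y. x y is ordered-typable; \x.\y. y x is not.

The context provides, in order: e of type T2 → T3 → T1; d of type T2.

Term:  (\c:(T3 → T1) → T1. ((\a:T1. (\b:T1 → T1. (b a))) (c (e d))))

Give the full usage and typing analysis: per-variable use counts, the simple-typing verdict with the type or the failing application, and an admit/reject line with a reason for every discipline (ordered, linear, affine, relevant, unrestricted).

use counts: e ×1, d ×1, c (bound) ×1, a (bound) ×1, b (bound) ×1
uses in reading order: b, a, c, e, d
typing: well-typed — term : ((T3 → T1) → T1) → (T1 → T1) → T1
ordered ✗ (no ordered split (uses run b, a, c, e, d))
linear ✓ (e, d, c, a, b: one use apiece)
affine ✓ (no duplicate uses among e, d, c, a, b)
relevant ✓ (every one of e, d, c, a, b appears)
unrestricted ✓ (typability at ((T3 → T1) → T1) → (T1 → T1) → T1 is all that's needed)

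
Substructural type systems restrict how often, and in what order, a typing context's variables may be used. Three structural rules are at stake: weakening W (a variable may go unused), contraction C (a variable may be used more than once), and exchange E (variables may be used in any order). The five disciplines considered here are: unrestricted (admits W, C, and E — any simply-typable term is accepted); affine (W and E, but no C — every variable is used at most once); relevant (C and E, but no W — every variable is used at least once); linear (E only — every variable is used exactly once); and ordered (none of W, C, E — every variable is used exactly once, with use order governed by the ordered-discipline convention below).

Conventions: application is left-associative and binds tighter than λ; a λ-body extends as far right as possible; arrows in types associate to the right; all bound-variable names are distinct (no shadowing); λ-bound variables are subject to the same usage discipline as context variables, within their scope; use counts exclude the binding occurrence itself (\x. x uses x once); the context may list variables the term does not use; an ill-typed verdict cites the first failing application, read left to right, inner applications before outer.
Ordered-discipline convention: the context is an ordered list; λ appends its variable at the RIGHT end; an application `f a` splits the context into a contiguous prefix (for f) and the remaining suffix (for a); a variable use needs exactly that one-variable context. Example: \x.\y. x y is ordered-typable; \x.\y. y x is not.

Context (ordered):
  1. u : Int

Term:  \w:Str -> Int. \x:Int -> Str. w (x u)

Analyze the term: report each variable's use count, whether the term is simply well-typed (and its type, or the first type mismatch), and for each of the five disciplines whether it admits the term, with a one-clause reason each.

counts: u ×1; w (bound) ×1; x (bound) ×1
use order (left to right): w, x, u
typing: well-typed at (Str -> Int) -> (Int -> Str) -> Int
ordered: ✗, no ordered split (uses run w, x, u)
linear: ✓, single use per variable (u, w, x)
affine: ✓, none of u, w, x used more than once
relevant: ✓, at least one use each (u, w, x)
unrestricted: ✓, typability at (Str -> Int) -> (Int -> Str) -> Int is all that's needed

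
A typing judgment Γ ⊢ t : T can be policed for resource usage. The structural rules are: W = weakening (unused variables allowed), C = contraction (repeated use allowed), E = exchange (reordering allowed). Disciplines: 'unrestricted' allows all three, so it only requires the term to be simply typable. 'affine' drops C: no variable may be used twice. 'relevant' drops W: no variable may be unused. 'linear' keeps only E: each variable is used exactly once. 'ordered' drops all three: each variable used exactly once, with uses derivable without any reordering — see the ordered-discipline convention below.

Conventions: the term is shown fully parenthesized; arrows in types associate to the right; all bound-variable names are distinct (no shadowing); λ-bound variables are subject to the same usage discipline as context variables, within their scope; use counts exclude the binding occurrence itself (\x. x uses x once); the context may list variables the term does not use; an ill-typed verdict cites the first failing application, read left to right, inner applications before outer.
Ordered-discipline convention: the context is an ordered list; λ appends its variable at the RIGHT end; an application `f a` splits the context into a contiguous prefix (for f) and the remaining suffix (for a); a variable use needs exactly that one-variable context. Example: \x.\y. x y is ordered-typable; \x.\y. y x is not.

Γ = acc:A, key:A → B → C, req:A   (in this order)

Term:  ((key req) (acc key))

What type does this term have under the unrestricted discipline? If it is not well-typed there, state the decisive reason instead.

not well-typed under unrestricted — fails simple typing
usage: acc=1, key=2, req=1
use order (left to right): key, req, acc, key
typing: ill-typed: non-function type A applied to an argument
across the five disciplines: ordered ✗, linear ✗, affine ✗, relevant ✗, unrestricted ✗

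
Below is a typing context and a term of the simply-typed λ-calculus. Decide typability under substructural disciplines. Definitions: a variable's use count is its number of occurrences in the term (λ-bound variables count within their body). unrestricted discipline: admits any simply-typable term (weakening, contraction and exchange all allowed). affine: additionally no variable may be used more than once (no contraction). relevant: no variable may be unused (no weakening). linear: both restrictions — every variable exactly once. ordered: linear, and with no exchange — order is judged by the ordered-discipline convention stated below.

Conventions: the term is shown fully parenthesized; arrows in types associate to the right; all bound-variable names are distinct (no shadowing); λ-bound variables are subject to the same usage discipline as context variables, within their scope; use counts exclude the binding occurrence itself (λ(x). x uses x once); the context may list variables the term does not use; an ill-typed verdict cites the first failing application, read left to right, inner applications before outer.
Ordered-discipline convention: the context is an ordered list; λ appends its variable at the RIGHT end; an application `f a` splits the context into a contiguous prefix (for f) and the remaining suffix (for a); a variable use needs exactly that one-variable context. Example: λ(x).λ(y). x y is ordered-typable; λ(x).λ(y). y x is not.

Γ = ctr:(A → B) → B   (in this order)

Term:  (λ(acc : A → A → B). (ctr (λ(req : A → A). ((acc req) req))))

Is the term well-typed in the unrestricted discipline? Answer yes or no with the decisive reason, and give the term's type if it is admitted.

no — not simply typable
use counts: ctr ×1, acc (λ-bound) ×1, req (λ-bound) ×2
use order (left to right): ctr, acc, req, req
typing: ill-typed: an argument A → A mismatches the expected A
across the five disciplines: ordered ✗, linear ✗, affine ✗, relevant ✗, unrestricted ✗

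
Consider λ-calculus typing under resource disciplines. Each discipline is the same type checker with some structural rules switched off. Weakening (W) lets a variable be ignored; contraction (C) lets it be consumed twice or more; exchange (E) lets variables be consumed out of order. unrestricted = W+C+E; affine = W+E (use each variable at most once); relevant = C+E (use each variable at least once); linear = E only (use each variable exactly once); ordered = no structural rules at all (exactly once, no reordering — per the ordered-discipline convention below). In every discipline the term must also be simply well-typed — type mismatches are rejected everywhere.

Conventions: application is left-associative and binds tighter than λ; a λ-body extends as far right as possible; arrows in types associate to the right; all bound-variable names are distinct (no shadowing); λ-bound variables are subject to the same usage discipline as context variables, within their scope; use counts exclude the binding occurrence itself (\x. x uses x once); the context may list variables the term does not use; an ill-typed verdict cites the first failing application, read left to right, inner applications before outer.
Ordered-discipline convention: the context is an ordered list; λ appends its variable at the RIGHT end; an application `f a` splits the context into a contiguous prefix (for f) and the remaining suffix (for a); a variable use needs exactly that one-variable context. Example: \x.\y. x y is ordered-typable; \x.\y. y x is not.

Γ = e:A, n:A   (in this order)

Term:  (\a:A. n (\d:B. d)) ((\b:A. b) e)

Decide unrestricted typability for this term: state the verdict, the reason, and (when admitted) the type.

no — a type mismatch blocks all five
counts: e ×1, n ×1, a (λ-bound) ×0, d (λ-bound) ×1, b (λ-bound) ×1
order of uses: n, d, b, e
typing: ill-typed: non-arrow in function slot: A
summary: ordered ✗, linear ✗, affine ✗, relevant ✗, unrestricted ✗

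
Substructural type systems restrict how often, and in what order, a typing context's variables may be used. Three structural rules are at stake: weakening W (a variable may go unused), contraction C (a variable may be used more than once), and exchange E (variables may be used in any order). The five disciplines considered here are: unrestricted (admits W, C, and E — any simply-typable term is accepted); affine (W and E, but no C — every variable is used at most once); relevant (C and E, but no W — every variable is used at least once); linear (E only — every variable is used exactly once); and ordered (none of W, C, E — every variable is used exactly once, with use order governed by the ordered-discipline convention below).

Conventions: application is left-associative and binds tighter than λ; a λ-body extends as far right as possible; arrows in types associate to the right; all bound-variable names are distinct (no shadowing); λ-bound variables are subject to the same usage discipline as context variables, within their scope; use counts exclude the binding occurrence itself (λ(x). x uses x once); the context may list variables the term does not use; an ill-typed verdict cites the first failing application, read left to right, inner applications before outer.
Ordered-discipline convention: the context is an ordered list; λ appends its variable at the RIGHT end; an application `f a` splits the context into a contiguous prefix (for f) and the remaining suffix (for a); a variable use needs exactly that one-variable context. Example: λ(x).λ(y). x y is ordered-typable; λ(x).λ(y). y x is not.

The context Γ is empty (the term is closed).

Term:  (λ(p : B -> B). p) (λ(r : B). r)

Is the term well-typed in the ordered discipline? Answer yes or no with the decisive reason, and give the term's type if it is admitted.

yes — single-use (p, r), ordered derivation ok; term : B -> B
usage: p (bound) ×1; r (bound) ×1
left-to-right use order: p, r
typing: well-typed at B -> B
summary: ordered ✓ | linear ✓ | affine ✓ | relevant ✓ | unrestricted ✓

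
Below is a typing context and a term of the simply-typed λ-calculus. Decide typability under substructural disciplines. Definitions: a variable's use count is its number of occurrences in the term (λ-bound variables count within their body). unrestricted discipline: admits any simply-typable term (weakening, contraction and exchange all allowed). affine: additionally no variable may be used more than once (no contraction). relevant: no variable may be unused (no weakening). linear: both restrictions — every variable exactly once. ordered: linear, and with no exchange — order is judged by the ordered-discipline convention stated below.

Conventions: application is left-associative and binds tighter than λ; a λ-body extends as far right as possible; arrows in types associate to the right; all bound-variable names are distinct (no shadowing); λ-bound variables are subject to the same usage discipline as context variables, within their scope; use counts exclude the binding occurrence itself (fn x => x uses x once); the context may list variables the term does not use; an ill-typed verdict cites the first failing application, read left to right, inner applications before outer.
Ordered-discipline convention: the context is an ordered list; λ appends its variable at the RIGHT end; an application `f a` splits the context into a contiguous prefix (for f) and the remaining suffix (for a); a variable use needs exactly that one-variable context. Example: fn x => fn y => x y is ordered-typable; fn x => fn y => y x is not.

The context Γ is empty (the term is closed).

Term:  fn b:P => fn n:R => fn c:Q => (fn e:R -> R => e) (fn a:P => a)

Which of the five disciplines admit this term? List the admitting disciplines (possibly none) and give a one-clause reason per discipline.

admitted in: none
usage: b (λ-bound)=0; n (λ-bound)=0; c (λ-bound)=0; e (λ-bound)=1; a (λ-bound)=1
use order (left to right): e, a
typing: ill-typed: an argument P -> P mismatches the expected R -> R
ordered: ✗, not simply typable
linear: ✗, fails simple typing
affine: ✗, a type mismatch blocks all five
relevant: ✗, the type mismatch rejects it
unrestricted: ✗, not simply typable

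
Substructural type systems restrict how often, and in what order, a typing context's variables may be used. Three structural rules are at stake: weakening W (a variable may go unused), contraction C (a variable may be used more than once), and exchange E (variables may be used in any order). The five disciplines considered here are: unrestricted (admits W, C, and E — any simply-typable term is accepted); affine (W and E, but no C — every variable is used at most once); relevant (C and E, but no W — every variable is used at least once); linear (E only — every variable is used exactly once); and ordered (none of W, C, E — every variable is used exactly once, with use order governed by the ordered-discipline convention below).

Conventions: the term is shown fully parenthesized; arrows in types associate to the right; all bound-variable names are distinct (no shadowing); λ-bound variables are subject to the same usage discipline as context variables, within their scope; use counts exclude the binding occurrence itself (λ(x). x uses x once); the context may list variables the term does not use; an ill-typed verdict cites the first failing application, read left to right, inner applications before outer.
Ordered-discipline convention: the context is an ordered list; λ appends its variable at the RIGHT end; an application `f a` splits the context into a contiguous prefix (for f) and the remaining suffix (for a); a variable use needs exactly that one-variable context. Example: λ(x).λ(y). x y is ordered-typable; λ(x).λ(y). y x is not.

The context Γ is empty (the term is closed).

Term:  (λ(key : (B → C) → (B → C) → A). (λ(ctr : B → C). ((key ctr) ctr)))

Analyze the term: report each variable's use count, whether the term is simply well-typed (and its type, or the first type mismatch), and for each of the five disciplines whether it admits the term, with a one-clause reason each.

usage: key [bound]: 1, ctr [bound]: 2
left-to-right use order: key, ctr, ctr
typing: well-typed at ((B → C) → (B → C) → A) → (B → C) → A
ordered ✗ (uses contraction: ctr ×2)
linear ✗ (uses contraction: ctr ×2)
affine ✗ (uses contraction: ctr ×2)
relevant ✓ (none of key, ctr goes unused)
unrestricted ✓ (type-checks (((B → C) → (B → C) → A) → (B → C) → A) and nothing is barred)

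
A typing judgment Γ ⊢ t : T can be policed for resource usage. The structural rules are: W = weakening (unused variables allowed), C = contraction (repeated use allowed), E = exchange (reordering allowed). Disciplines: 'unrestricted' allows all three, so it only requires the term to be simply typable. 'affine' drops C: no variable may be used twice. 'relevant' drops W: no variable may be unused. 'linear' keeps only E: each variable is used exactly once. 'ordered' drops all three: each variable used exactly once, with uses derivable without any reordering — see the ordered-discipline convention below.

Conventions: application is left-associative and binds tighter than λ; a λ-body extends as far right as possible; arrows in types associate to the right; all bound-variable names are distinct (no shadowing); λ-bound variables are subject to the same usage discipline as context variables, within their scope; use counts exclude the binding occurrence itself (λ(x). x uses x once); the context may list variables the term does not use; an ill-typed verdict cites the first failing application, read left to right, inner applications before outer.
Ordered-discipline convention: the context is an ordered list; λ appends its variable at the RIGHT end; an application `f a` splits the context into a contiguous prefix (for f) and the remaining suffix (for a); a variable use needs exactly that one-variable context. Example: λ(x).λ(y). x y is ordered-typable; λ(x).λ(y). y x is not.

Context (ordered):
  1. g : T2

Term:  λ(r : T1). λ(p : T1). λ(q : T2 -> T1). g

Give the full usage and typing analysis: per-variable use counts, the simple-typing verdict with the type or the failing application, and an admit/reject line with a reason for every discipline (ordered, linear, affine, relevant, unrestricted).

counts: g ×1, r (λ-bound) ×0, p (λ-bound) ×0, q (λ-bound) ×0
order of uses: g
typing: the term checks, with type T1 -> T1 -> (T2 -> T1) -> T2
ordered ✗ (unused: r, p, q — weakening required)
linear ✗ (unused: r, p, q — weakening required)
affine ✓ (at most one use each (g, r, p, q))
relevant ✗ (unused: r, p, q — weakening required)
unrestricted ✓ (type-checks (T1 -> T1 -> (T2 -> T1) -> T2) and nothing is barred)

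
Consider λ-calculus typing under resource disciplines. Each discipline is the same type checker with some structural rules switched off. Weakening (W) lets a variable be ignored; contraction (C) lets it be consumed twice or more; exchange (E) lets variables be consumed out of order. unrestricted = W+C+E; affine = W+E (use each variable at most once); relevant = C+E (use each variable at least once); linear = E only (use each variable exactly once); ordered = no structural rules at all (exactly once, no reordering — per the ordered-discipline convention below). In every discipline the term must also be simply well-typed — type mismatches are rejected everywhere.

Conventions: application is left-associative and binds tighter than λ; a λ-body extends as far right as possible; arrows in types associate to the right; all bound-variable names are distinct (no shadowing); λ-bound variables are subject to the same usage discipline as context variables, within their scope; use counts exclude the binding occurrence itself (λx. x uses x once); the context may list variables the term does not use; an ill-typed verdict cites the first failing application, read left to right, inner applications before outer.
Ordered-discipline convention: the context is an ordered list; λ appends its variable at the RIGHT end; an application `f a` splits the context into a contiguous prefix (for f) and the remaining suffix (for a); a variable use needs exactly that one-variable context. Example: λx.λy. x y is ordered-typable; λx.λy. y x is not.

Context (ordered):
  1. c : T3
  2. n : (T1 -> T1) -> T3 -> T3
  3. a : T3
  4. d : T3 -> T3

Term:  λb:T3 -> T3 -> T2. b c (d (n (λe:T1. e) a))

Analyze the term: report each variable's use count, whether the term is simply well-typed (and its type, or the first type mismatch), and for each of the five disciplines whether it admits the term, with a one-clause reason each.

use counts: c=1, n=1, a=1, d=1, b (λ-bound)=1, e (λ-bound)=1
left-to-right use order: b, c, d, n, e, a
typing: the term checks, with type (T3 -> T3 -> T2) -> T2
ordered: ✗ — needs exchange: uses follow b, c, d, n, e, a
linear: ✓ — c, n, a, d, b, e: one use apiece
affine: ✓ — none of c, n, a, d, b, e used more than once
relevant: ✓ — c, n, a, d, b, e: all used, weakening unneeded
unrestricted: ✓ — typability at (T3 -> T3 -> T2) -> T2 is all that's needed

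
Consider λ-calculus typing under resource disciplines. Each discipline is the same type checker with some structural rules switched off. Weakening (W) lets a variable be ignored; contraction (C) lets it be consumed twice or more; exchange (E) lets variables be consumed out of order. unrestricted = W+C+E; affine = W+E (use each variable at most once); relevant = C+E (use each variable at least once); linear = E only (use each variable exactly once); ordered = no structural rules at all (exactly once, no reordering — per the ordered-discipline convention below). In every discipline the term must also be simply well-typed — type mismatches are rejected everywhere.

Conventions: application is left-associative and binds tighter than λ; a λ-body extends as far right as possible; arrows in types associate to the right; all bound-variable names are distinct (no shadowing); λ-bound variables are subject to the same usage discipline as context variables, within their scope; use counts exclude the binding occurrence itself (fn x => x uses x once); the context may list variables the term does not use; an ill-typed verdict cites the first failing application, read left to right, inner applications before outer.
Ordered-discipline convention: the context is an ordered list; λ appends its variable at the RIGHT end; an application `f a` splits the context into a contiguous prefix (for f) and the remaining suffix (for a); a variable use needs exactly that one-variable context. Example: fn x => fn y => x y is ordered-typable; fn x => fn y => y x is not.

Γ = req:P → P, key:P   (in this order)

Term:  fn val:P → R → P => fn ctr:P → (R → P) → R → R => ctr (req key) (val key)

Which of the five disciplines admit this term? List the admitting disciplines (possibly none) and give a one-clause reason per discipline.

accepted by: relevant, unrestricted
use counts: req ×1, key ×2, val (bound) ×1, ctr (bound) ×1
use order (left to right): ctr, req, key, val, key
typing: well-typed at (P → R → P) → (P → (R → P) → R → R) → R → R
ordered: ✗, uses contraction: key ×2
linear: ✗, uses contraction: key ×2
affine: ✗, uses contraction: key ×2
relevant: ✓, every one of req, key, val, ctr appears
unrestricted: ✓, well-typed at (P → R → P) → (P → (R → P) → R → R) → R → R; no restrictions here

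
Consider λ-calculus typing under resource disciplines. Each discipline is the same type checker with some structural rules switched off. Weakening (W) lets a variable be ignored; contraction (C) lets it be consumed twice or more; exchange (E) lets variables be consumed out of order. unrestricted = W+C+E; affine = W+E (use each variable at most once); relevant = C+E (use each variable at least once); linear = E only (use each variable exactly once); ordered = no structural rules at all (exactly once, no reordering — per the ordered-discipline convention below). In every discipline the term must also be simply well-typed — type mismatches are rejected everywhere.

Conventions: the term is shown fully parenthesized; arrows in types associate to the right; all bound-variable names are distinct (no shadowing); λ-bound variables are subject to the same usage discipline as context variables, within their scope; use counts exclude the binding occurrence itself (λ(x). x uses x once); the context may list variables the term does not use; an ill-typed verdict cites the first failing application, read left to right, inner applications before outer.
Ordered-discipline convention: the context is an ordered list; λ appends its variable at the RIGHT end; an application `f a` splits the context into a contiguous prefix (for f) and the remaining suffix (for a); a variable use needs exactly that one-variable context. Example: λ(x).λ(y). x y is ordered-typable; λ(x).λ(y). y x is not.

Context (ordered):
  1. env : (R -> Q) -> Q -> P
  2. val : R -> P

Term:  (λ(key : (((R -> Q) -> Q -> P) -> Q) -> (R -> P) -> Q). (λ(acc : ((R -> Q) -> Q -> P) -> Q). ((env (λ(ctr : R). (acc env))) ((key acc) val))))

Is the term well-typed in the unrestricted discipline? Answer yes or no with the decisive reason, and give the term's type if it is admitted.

yes — simply typable at ((((R -> Q) -> Q -> P) -> Q) -> (R -> P) -> Q) -> (((R -> Q) -> Q -> P) -> Q) -> P; W, C, E all held; term : ((((R -> Q) -> Q -> P) -> Q) -> (R -> P) -> Q) -> (((R -> Q) -> Q -> P) -> Q) -> P
use counts: env=2, val=1, key (bound)=1, acc (bound)=2, ctr (bound)=0
uses in reading order: env, acc, env, key, acc, val
typing: well-typed — term : ((((R -> Q) -> Q -> P) -> Q) -> (R -> P) -> Q) -> (((R -> Q) -> Q -> P) -> Q) -> P
summary: ordered ✗ | linear ✗ | affine ✗ | relevant ✗ | unrestricted ✓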